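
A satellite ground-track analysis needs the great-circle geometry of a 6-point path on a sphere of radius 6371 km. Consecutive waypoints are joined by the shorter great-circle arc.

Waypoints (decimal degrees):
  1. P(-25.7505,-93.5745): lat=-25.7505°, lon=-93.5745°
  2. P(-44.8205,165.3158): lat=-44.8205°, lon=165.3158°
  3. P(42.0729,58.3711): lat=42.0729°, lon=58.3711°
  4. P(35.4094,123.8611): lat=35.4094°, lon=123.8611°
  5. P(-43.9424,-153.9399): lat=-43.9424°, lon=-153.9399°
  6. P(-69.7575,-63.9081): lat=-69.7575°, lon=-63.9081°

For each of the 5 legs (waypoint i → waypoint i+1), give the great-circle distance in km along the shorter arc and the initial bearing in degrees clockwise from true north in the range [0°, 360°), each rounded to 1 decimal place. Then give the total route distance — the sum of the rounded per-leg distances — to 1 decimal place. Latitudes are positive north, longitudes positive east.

Leg 1: φ1=-0.4494310, φ2=-0.7822653, Δφ=-0.3328343, Δλ=4.5184881 rad; a=sin²(Δφ/2)+cosφ1·cosφ2·sin²(Δλ/2)=0.4084318136; c=2·atan2(√a, √(1-a))=1.386620488; dist=6371·c=8834.159 ≈ 8834.2 km; running total=8834.2 km
Leg 1 bearing: y=sinΔλ·cosφ2=-0.69602599, x=cosφ1·sinφ2-sinφ1·cosφ2·cosΔλ=-0.69426860; θ=atan2(y, x)=-134.9276° <0 so +360° → 225.0724° ≈ 225.1°
Leg 2: φ1=-0.7822653, φ2=0.7343106, Δφ=1.5165759, Δλ=-1.8665371 rad; a=sin²(Δφ/2)+cosφ1·cosφ2·sin²(Δλ/2)=0.8128912000; c=2·atan2(√a, √(1-a))=2.246930536; dist=6371·c=14315.194 ≈ 14315.2 km; running total=23149.4 km
Leg 2 bearing: y=sinΔλ·cosφ2=-0.71006733, x=cosφ1·sinφ2-sinφ1·cosφ2·cosΔλ=0.32280146; θ=atan2(y, x)=-65.5531° <0 so +360° → 294.4469° ≈ 294.4°
Leg 3: φ1=0.7343106, φ2=0.6180106, Δφ=-0.1163000, Δλ=1.1430161 rad; a=sin²(Δφ/2)+cosφ1·cosφ2·sin²(Δλ/2)=0.1803828158; c=2·atan2(√a, √(1-a))=0.877294078; dist=6371·c=5589.241 ≈ 5589.2 km; running total=28738.6 km
Leg 3 bearing: y=sinΔλ·cosφ2=0.74158923, x=cosφ1·sinφ2-sinφ1·cosφ2·cosΔλ=0.20353091; θ=atan2(y, x)=74.6529° ≈ 74.7°
Leg 4: φ1=0.6180106, φ2=-0.7669396, Δφ=-1.3849502, Δλ=-4.8485421 rad; a=sin²(Δφ/2)+cosφ1·cosφ2·sin²(Δλ/2)=0.6612103847; c=2·atan2(√a, √(1-a))=1.899082045; dist=6371·c=12099.052 ≈ 12099.1 km; running total=40837.7 km
Leg 4 bearing: y=sinΔλ·cosφ2=0.71337417, x=cosφ1·sinφ2-sinφ1·cosφ2·cosΔλ=-0.62220747; θ=atan2(y, x)=131.0951° ≈ 131.1°
Leg 5: φ1=-0.7669396, φ2=-1.2174981, Δφ=-0.4505585, Δλ=1.5713513 rad; a=sin²(Δφ/2)+cosφ1·cosφ2·sin²(Δλ/2)=0.1745315812; c=2·atan2(√a, √(1-a))=0.861978451; dist=6371·c=5491.665 ≈ 5491.7 km; running total=46329.4 km
Leg 5 bearing: y=sinΔλ·cosφ2=0.34599419, x=cosφ1·sinφ2-sinφ1·cosφ2·cosΔλ=-0.67569908; θ=atan2(y, x)=152.8851° ≈ 152.9°

Leg 1: dist=8834.2 km, bearing=225.1°
Leg 2: dist=14315.2 km, bearing=294.4°
Leg 3: dist=5589.2 km, bearing=74.7°
Leg 4: dist=12099.1 km, bearing=131.1°
Leg 5: dist=5491.7 km, bearing=152.9°
Total: 46329.4 km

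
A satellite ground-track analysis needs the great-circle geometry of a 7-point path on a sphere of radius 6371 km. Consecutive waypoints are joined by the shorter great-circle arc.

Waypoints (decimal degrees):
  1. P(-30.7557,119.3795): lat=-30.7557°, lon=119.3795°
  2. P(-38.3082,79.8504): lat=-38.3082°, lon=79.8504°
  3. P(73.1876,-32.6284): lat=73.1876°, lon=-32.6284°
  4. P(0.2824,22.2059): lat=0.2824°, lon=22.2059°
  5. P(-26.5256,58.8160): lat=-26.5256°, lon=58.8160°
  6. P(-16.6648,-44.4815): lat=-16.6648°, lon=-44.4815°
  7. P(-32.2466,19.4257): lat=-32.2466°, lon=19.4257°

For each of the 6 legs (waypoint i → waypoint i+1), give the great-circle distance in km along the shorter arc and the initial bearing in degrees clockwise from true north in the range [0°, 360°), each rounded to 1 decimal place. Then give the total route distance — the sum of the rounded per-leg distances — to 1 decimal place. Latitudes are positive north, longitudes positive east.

Leg 1: φ1=-0.5367882, φ2=-0.6686042, Δφ=-0.1318160, Δλ=-0.6899129 rad; a=sin²(Δφ/2)+cosφ1·cosφ2·sin²(Δλ/2)=0.0814462399; c=2·atan2(√a, √(1-a))=0.578822222; dist=6371·c=3687.676 ≈ 3687.7 km; running total=3687.7 km
Leg 1 bearing: y=sinΔλ·cosφ2=-0.49943019, x=cosφ1·sinφ2-sinφ1·cosφ2·cosΔλ=-0.22320504; θ=atan2(y, x)=-114.0808° <0 so +360° → 245.9192° ≈ 245.9°
Leg 2: φ1=-0.6686042, φ2=1.2773646, Δφ=1.9459688, Δλ=-1.9631254 rad; a=sin²(Δφ/2)+cosφ1·cosφ2·sin²(Δλ/2)=0.8400861897; c=2·atan2(√a, √(1-a))=2.318794089; dist=6371·c=14773.037 ≈ 14773.0 km; running total=18460.7 km
Leg 2 bearing: y=sinΔλ·cosφ2=-0.26726291, x=cosφ1·sinφ2-sinφ1·cosφ2·cosΔλ=0.68259510; θ=atan2(y, x)=-21.3823° <0 so +360° → 338.6177° ≈ 338.6°
Leg 3: φ1=1.2773646, φ2=0.0049288, Δφ=-1.2724358, Δλ=0.9570391 rad; a=sin²(Δφ/2)+cosφ1·cosφ2·sin²(Δλ/2)=0.4143493669; c=2·atan2(√a, √(1-a))=1.398646020; dist=6371·c=8910.774 ≈ 8910.8 km; running total=27371.5 km
Leg 3 bearing: y=sinΔλ·cosφ2=0.81747990, x=cosφ1·sinφ2-sinφ1·cosφ2·cosΔλ=-0.54989316; θ=atan2(y, x)=123.9275° ≈ 123.9°
Leg 4: φ1=0.0049288, φ2=-0.4629591, Δφ=-0.4678879, Δλ=0.6389668 rad; a=sin²(Δφ/2)+cosφ1·cosφ2·sin²(Δλ/2)=0.1419975690; c=2·atan2(√a, √(1-a))=0.772733847; dist=6371·c=4923.087 ≈ 4923.1 km; running total=32294.6 km
Leg 4 bearing: y=sinΔλ·cosφ2=0.53358982, x=cosφ1·sinφ2-sinφ1·cosφ2·cosΔλ=-0.45013213; θ=atan2(y, x)=130.1507° ≈ 130.2°
Leg 5: φ1=-0.4629591, φ2=-0.2908556, Δφ=0.1721034, Δλ=-1.8028815 rad; a=sin²(Δφ/2)+cosφ1·cosφ2·sin²(Δλ/2)=0.5345400922; c=2·atan2(√a, √(1-a))=1.639931572; dist=6371·c=10448.004 ≈ 10448.0 km; running total=42742.6 km
Leg 5 bearing: y=sinΔλ·cosφ2=-0.93231386, x=cosφ1·sinφ2-sinφ1·cosφ2·cosΔλ=-0.35499126; θ=atan2(y, x)=-110.8450° <0 so +360° → 249.1550° ≈ 249.2°
Leg 6: φ1=-0.2908556, φ2=-0.5628093, Δφ=-0.2719537, Δλ=1.1153911 rad; a=sin²(Δφ/2)+cosφ1·cosφ2·sin²(Δλ/2)=0.2453126453; c=2·atan2(√a, √(1-a))=1.036338315; dist=6371·c=6602.511 ≈ 6602.5 km; running total=49345.1 km
Leg 6 bearing: y=sinΔλ·cosφ2=0.75956209, x=cosφ1·sinφ2-sinφ1·cosφ2·cosΔλ=-0.40447847; θ=atan2(y, x)=118.0360° ≈ 118.0°

Leg 1: dist=3687.7 km, bearing=245.9°
Leg 2: dist=14773.0 km, bearing=338.6°
Leg 3: dist=8910.8 km, bearing=123.9°
Leg 4: dist=4923.1 km, bearing=130.2°
Leg 5: dist=10448.0 km, bearing=249.2°
Leg 6: dist=6602.5 km, bearing=118.0°
Total: 49345.1 km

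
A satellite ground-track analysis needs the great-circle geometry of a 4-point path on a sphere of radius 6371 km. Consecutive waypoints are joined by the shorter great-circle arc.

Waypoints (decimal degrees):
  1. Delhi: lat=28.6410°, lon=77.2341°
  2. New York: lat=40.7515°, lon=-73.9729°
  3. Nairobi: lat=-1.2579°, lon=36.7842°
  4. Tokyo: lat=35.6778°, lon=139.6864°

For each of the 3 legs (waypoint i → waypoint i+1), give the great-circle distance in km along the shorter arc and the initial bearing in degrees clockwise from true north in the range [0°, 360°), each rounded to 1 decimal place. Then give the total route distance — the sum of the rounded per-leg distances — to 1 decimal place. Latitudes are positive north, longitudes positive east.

Leg 1: φ1=0.4998798, φ2=0.7112479, Δφ=0.2113681, Δλ=-2.6390600 rad; a=sin²(Δφ/2)+cosφ1·cosφ2·sin²(Δλ/2)=0.6348826216; c=2·atan2(√a, √(1-a))=1.843945555; dist=6371·c=11747.777 ≈ 11747.8 km; running total=11747.8 km
Leg 1 bearing: y=sinΔλ·cosφ2=-0.36487038, x=cosφ1·sinφ2-sinφ1·cosφ2·cosΔλ=0.89112082; θ=atan2(y, x)=-22.2667° <0 so +360° → 337.7333° ≈ 337.7°
Leg 2: φ1=0.7112479, φ2=-0.0219545, Δφ=-0.7332023, Δλ=1.9330761 rad; a=sin²(Δφ/2)+cosφ1·cosφ2·sin²(Δλ/2)=0.6413729039; c=2·atan2(√a, √(1-a))=1.857451850; dist=6371·c=11833.826 ≈ 11833.8 km; running total=23581.6 km
Leg 2 bearing: y=sinΔλ·cosφ2=0.93486595, x=cosφ1·sinφ2-sinφ1·cosφ2·cosΔλ=0.21466360; θ=atan2(y, x)=77.0679° ≈ 77.1°
Leg 3: φ1=-0.0219545, φ2=0.6226951, Δφ=0.6446496, Δλ=1.7959822 rad; a=sin²(Δφ/2)+cosφ1·cosφ2·sin²(Δλ/2)=0.5970691568; c=2·atan2(√a, √(1-a))=1.766175302; dist=6371·c=11252.303 ≈ 11252.3 km; running total=34833.9 km
Leg 3 bearing: y=sinΔλ·cosφ2=0.79180088, x=cosφ1·sinφ2-sinφ1·cosφ2·cosΔλ=0.57910421; θ=atan2(y, x)=53.8192° ≈ 53.8°

Leg 1: dist=11747.8 km, bearing=337.7°
Leg 2: dist=11833.8 km, bearing=77.1°
Leg 3: dist=11252.3 km, bearing=53.8°
Total: 34833.9 km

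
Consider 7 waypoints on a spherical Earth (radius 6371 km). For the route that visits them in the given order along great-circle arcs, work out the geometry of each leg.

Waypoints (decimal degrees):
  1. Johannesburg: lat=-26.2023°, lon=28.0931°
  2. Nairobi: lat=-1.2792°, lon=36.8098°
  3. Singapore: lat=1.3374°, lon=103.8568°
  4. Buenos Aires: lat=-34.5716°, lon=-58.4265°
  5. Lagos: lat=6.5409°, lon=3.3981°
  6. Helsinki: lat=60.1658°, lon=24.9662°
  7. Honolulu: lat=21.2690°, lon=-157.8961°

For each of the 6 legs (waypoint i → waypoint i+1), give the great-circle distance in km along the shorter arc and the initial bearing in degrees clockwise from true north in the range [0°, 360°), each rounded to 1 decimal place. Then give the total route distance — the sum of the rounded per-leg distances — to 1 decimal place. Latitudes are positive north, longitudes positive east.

Leg 1: dist=2924.0 km, bearing=20.0°
Leg 2: dist=7460.3 km, bearing=88.0°
Leg 3: dist=15887.8 km, bearing=204.5°
Leg 4: dist=7921.4 km, bearing=67.7°
Leg 5: dist=6232.5 km, bearing=12.7°
Leg 6: dist=10956.2 km, bearing=2.7°
Total: 51382.2 km

Leg 1: φ1=-0.4573164, φ2=-0.0223263, Δφ=0.4349902, Δλ=0.1521351 rad; a=sin²(Δφ/2)+cosφ1·cosφ2·sin²(Δλ/2)=0.0517432869; c=2·atan2(√a, √(1-a))=0.458960661; dist=6371·c=2924.038 ≈ 2924.0 km; running total=2924.0 km
Leg 1 bearing: y=sinΔλ·cosφ2=0.15151116, x=cosφ1·sinφ2-sinφ1·cosφ2·cosΔλ=0.41630283; θ=atan2(y, x)=19.9987° ≈ 20.0°
Leg 2: φ1=-0.0223263, φ2=0.0233420, Δφ=0.0456683, Δλ=1.1701909 rad; a=sin²(Δφ/2)+cosφ1·cosφ2·sin²(Δλ/2)=0.3053742724; c=2·atan2(√a, √(1-a))=1.170977510; dist=6371·c=7460.298 ≈ 7460.3 km; running total=10384.3 km
Leg 2 bearing: y=sinΔλ·cosφ2=0.92057422, x=cosφ1·sinφ2-sinφ1·cosφ2·cosΔλ=0.03203770; θ=atan2(y, x)=88.0068° ≈ 88.0°
Leg 3: φ1=0.0233420, φ2=-0.6033882, Δφ=-0.6267303, Δλ=-2.8323779 rad; a=sin²(Δφ/2)+cosφ1·cosφ2·sin²(Δλ/2)=0.8986977917; c=2·atan2(√a, √(1-a))=2.493763326; dist=6371·c=15887.766 ≈ 15887.8 km; running total=26272.1 km
Leg 3 bearing: y=sinΔλ·cosφ2=-0.25057484, x=cosφ1·sinφ2-sinφ1·cosφ2·cosΔλ=-0.54897407; θ=atan2(y, x)=-155.4661° <0 so +360° → 204.5339° ≈ 204.5°
Leg 4: φ1=-0.6033882, φ2=0.1141602, Δφ=0.7175485, Δλ=1.0790428 rad; a=sin²(Δφ/2)+cosφ1·cosφ2·sin²(Δλ/2)=0.3391868275; c=2·atan2(√a, √(1-a))=1.243349732; dist=6371·c=7921.381 ≈ 7921.4 km; running total=34193.5 km
Leg 4 bearing: y=sinΔλ·cosφ2=0.87576835, x=cosφ1·sinφ2-sinφ1·cosφ2·cosΔλ=0.35998095; θ=atan2(y, x)=67.6551° ≈ 67.7°
Leg 5: φ1=0.1141602, φ2=1.0500913, Δφ=0.9359311, Δλ=0.3764344 rad; a=sin²(Δφ/2)+cosφ1·cosφ2·sin²(Δλ/2)=0.2207689793; c=2·atan2(√a, √(1-a))=0.978265698; dist=6371·c=6232.531 ≈ 6232.5 km; running total=40426.0 km
Leg 5 bearing: y=sinΔλ·cosφ2=0.18288140, x=cosφ1·sinφ2-sinφ1·cosφ2·cosΔλ=0.80911961; θ=atan2(y, x)=12.7363° ≈ 12.7°
Leg 6: φ1=1.0500913, φ2=0.3712141, Δφ=-0.6788772, Δλ=-3.1915492 rad; a=sin²(Δφ/2)+cosφ1·cosφ2·sin²(Δλ/2)=0.5741781946; c=2·atan2(√a, √(1-a))=1.719702389; dist=6371·c=10956.224 ≈ 10956.2 km; running total=51382.2 km
Leg 6 bearing: y=sinΔλ·cosφ2=0.04653454, x=cosφ1·sinφ2-sinφ1·cosφ2·cosΔλ=0.98783851; θ=atan2(y, x)=2.6971° ≈ 2.7°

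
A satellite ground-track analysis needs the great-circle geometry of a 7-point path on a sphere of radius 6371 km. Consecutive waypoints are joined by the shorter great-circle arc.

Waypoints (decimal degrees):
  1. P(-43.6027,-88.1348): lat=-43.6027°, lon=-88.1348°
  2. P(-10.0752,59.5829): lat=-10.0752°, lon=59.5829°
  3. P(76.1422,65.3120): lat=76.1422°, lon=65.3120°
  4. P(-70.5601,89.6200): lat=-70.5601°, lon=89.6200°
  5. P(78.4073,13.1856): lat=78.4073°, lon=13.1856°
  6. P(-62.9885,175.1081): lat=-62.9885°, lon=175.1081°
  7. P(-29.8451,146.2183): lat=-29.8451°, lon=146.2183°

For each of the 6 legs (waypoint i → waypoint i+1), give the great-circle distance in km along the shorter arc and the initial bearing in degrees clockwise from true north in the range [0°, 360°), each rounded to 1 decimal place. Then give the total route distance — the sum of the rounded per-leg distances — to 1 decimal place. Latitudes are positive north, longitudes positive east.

Leg 1: φ1=-0.7610107, φ2=-0.1758454, Δφ=0.5851653, Δλ=2.5781602 rad; a=sin²(Δφ/2)+cosφ1·cosφ2·sin²(Δλ/2)=0.7410588085; c=2·atan2(√a, √(1-a))=2.073866513; dist=6371·c=13212.604 ≈ 13212.6 km; running total=13212.6 km
Leg 1 bearing: y=sinΔλ·cosφ2=0.52585498, x=cosφ1·sinφ2-sinφ1·cosφ2·cosΔλ=-0.70074185; θ=atan2(y, x)=143.1145° ≈ 143.1°
Leg 2: φ1=-0.1758454, φ2=1.3289321, Δφ=1.5047775, Δλ=0.0999917 rad; a=sin²(Δφ/2)+cosφ1·cosφ2·sin²(Δλ/2)=0.4676035205; c=2·atan2(√a, √(1-a))=1.505957947; dist=6371·c=9594.458 ≈ 9594.5 km; running total=22807.1 km
Leg 2 bearing: y=sinΔλ·cosφ2=0.02390941, x=cosφ1·sinφ2-sinφ1·cosφ2·cosΔλ=0.99761226; θ=atan2(y, x)=1.3729° ≈ 1.4°
Leg 3: φ1=1.3289321, φ2=-1.2315061, Δφ=-2.5604382, Δλ=0.4242546 rad; a=sin²(Δφ/2)+cosφ1·cosφ2·sin²(Δλ/2)=0.9214481997; c=2·atan2(√a, √(1-a))=2.573439952; dist=6371·c=16395.386 ≈ 16395.4 km; running total=39202.5 km
Leg 3 bearing: y=sinΔλ·cosφ2=0.13700170, x=cosφ1·sinφ2-sinφ1·cosφ2·cosΔλ=-0.52034238; θ=atan2(y, x)=165.2493° ≈ 165.2°
Leg 4: φ1=-1.2315061, φ2=1.3684655, Δφ=2.5999716, Δλ=-1.3340319 rad; a=sin²(Δφ/2)+cosφ1·cosφ2·sin²(Δλ/2)=0.9540337252; c=2·atan2(√a, √(1-a))=2.709442828; dist=6371·c=17261.860 ≈ 17261.9 km; running total=56464.4 km
Leg 4 bearing: y=sinΔλ·cosφ2=-0.19534692, x=cosφ1·sinφ2-sinφ1·cosφ2·cosΔλ=0.37047683; θ=atan2(y, x)=-27.8020° <0 so +360° → 332.1980° ≈ 332.2°
Leg 5: φ1=1.3684655, φ2=-1.0993567, Δφ=-2.4678223, Δλ=2.8260808 rad; a=sin²(Δφ/2)+cosφ1·cosφ2·sin²(Δλ/2)=0.9797515389; c=2·atan2(√a, √(1-a))=2.856029188; dist=6371·c=18195.762 ≈ 18195.8 km; running total=74660.2 km
Leg 5 bearing: y=sinΔλ·cosφ2=0.14093017, x=cosφ1·sinφ2-sinφ1·cosφ2·cosΔλ=0.24391091; θ=atan2(y, x)=30.0190° ≈ 30.0°
Leg 6: φ1=-1.0993567, φ2=-0.5208953, Δφ=0.5784615, Δλ=-0.5042221 rad; a=sin²(Δφ/2)+cosφ1·cosφ2·sin²(Δλ/2)=0.1058600669; c=2·atan2(√a, √(1-a))=0.662787882; dist=6371·c=4222.622 ≈ 4222.6 km; running total=78882.8 km
Leg 6 bearing: y=sinΔλ·cosφ2=-0.41905138, x=cosφ1·sinφ2-sinφ1·cosφ2·cosΔλ=0.45056719; θ=atan2(y, x)=-42.9245° <0 so +360° → 317.0755° ≈ 317.1°

Leg 1: dist=13212.6 km, bearing=143.1°
Leg 2: dist=9594.5 km, bearing=1.4°
Leg 3: dist=16395.4 km, bearing=165.2°
Leg 4: dist=17261.9 km, bearing=332.2°
Leg 5: dist=18195.8 km, bearing=30.0°
Leg 6: dist=4222.6 km, bearing=317.1°
Total: 78882.8 km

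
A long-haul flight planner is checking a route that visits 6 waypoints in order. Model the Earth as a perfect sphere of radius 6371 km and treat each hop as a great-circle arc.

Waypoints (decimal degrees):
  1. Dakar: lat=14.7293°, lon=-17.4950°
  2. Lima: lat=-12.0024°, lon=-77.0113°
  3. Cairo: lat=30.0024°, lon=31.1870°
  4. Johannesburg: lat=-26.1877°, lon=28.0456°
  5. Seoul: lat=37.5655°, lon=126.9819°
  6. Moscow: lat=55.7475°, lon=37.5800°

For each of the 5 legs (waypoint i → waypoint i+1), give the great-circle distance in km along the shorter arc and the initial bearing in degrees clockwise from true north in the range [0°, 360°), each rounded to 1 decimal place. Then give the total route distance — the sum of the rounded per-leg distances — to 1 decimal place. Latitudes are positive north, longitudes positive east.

Leg 1: φ1=0.2570748, φ2=-0.2094814, Δφ=-0.4665562, Δλ=-1.0387554 rad; a=sin²(Δφ/2)+cosφ1·cosφ2·sin²(Δλ/2)=0.2864877849; c=2·atan2(√a, √(1-a))=1.129596802; dist=6371·c=7196.661 ≈ 7196.7 km; running total=7196.7 km
Leg 1 bearing: y=sinΔλ·cosφ2=-0.84293419, x=cosφ1·sinφ2-sinφ1·cosφ2·cosΔλ=-0.32727983; θ=atan2(y, x)=-111.2193° <0 so +360° → 248.7807° ≈ 248.8°
Leg 2: φ1=-0.2094814, φ2=0.5236407, Δφ=0.7331221, Δλ=1.8884166 rad; a=sin²(Δφ/2)+cosφ1·cosφ2·sin²(Δλ/2)=0.6842651818; c=2·atan2(√a, √(1-a))=1.948223944; dist=6371·c=12412.135 ≈ 12412.1 km; running total=19608.8 km
Leg 2 bearing: y=sinΔλ·cosφ2=0.82268806, x=cosφ1·sinφ2-sinφ1·cosφ2·cosΔλ=0.43286225; θ=atan2(y, x)=62.2486° ≈ 62.2°
Leg 3: φ1=0.5236407, φ2=-0.4570616, Δφ=-0.9807023, Δλ=-0.0548278 rad; a=sin²(Δφ/2)+cosφ1·cosφ2·sin²(Δλ/2)=0.2223642742; c=2·atan2(√a, √(1-a))=0.982107002; dist=6371·c=6257.004 ≈ 6257.0 km; running total=25865.8 km
Leg 3 bearing: y=sinΔλ·cosφ2=-0.04917523, x=cosφ1·sinφ2-sinφ1·cosφ2·cosΔλ=-0.83021408; θ=atan2(y, x)=-176.6102° <0 so +360° → 183.3898° ≈ 183.4°
Leg 4: φ1=-0.4570616, φ2=0.6556417, Δφ=1.1127032, Δλ=1.7267642 rad; a=sin²(Δφ/2)+cosφ1·cosφ2·sin²(Δλ/2)=0.6897720878; c=2·atan2(√a, √(1-a))=1.960099883; dist=6371·c=12487.796 ≈ 12487.8 km; running total=38353.6 km
Leg 4 bearing: y=sinΔλ·cosφ2=0.78303534, x=cosφ1·sinφ2-sinφ1·cosφ2·cosΔλ=0.49274929; θ=atan2(y, x)=57.8186° ≈ 57.8°
Leg 5: φ1=0.6556417, φ2=0.9729774, Δφ=0.3173358, Δλ=-1.5603575 rad; a=sin²(Δφ/2)+cosφ1·cosφ2·sin²(Δλ/2)=0.2457062897; c=2·atan2(√a, √(1-a))=1.037252940; dist=6371·c=6608.338 ≈ 6608.3 km; running total=44961.9 km
Leg 5 bearing: y=sinΔλ·cosφ2=-0.56281033, x=cosφ1·sinφ2-sinφ1·cosφ2·cosΔλ=0.65160062; θ=atan2(y, x)=-40.8183° <0 so +360° → 319.1817° ≈ 319.2°

Leg 1: dist=7196.7 km, bearing=248.8°
Leg 2: dist=12412.1 km, bearing=62.2°
Leg 3: dist=6257.0 km, bearing=183.4°
Leg 4: dist=12487.8 km, bearing=57.8°
Leg 5: dist=6608.3 km, bearing=319.2°
Total: 44961.9 km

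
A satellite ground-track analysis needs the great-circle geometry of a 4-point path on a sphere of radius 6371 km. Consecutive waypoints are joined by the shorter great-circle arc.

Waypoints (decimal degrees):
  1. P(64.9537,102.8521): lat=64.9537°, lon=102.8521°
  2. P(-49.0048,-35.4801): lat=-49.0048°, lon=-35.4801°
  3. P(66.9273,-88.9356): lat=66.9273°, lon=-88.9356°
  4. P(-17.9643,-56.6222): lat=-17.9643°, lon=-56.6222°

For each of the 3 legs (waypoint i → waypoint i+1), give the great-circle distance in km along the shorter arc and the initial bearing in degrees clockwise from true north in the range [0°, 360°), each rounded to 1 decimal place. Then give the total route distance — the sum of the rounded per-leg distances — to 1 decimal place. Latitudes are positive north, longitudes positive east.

Leg 1: dist=17016.2 km, bearing=285.9°
Leg 2: dist=13651.7 km, bearing=338.0°
Leg 3: dist=9808.0 km, bearing=149.4°
Total: 40475.9 km

Leg 1: φ1=1.1336559, φ2=-0.8552951, Δφ=-1.9889510, Δλ=-2.4143524 rad; a=sin²(Δφ/2)+cosφ1·cosφ2·sin²(Δλ/2)=0.9456241346; c=2·atan2(√a, √(1-a))=2.670886523; dist=6371·c=17016.218 ≈ 17016.2 km; running total=17016.2 km
Leg 1 bearing: y=sinΔλ·cosφ2=-0.43611299, x=cosφ1·sinφ2-sinφ1·cosφ2·cosΔλ=0.12442662; θ=atan2(y, x)=-74.0761° <0 so +360° → 285.9239° ≈ 285.9°
Leg 2: φ1=-0.8552951, φ2=1.1681017, Δφ=2.0233969, Δλ=-0.9329745 rad; a=sin²(Δφ/2)+cosφ1·cosφ2·sin²(Δλ/2)=0.7706549016; c=2·atan2(√a, √(1-a))=2.142790419; dist=6371·c=13651.718 ≈ 13651.7 km; running total=30667.9 km
Leg 2 bearing: y=sinΔλ·cosφ2=-0.31484939, x=cosφ1·sinφ2-sinφ1·cosφ2·cosΔλ=0.77964964; θ=atan2(y, x)=-21.9906° <0 so +360° → 338.0094° ≈ 338.0°
Leg 3: φ1=1.1681017, φ2=-0.3135362, Δφ=-1.4816379, Δλ=0.5639752 rad; a=sin²(Δφ/2)+cosφ1·cosφ2·sin²(Δλ/2)=0.4843458123; c=2·atan2(√a, √(1-a))=1.539482834; dist=6371·c=9808.045 ≈ 9808.0 km; running total=40475.9 km
Leg 3 bearing: y=sinΔλ·cosφ2=0.50849010, x=cosφ1·sinφ2-sinφ1·cosφ2·cosΔλ=-0.86049846; θ=atan2(y, x)=149.4201° ≈ 149.4°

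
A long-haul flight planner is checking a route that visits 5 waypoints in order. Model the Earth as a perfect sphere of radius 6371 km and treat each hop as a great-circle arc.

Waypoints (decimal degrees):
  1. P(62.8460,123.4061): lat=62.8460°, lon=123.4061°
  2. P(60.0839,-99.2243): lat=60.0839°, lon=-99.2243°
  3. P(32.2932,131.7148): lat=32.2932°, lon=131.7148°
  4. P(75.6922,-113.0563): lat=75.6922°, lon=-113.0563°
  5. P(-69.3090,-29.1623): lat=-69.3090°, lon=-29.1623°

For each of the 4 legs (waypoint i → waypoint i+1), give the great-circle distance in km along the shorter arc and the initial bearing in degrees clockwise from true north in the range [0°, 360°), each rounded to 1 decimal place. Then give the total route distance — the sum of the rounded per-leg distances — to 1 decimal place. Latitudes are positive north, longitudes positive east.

Leg 1: dist=5877.8 km, bearing=25.1°
Leg 2: dist=8741.6 km, bearing=318.0°
Leg 3: dist=7185.3 km, bearing=14.3°
Leg 4: dist=17100.9 km, bearing=127.3°
Total: 38905.6 km

Leg 1: φ1=1.0968696, φ2=1.0486619, Δφ=-0.0482077, Δλ=-3.8856335 rad; a=sin²(Δφ/2)+cosφ1·cosφ2·sin²(Δλ/2)=0.1981190020; c=2·atan2(√a, √(1-a))=0.922584384; dist=6371·c=5877.785 ≈ 5877.8 km; running total=5877.8 km
Leg 1 bearing: y=sinΔλ·cosφ2=0.33777398, x=cosφ1·sinφ2-sinφ1·cosφ2·cosΔλ=0.72206661; θ=atan2(y, x)=25.0696° ≈ 25.1°
Leg 2: φ1=1.0486619, φ2=0.5636227, Δφ=-0.4850392, Δλ=4.0306477 rad; a=sin²(Δφ/2)+cosφ1·cosφ2·sin²(Δλ/2)=0.4012984483; c=2·atan2(√a, √(1-a))=1.372088139; dist=6371·c=8741.574 ≈ 8741.6 km; running total=14619.4 km
Leg 2 bearing: y=sinΔλ·cosφ2=-0.65637528, x=cosφ1·sinφ2-sinφ1·cosφ2·cosΔλ=0.72815074; θ=atan2(y, x)=-42.0324° <0 so +360° → 317.9676° ≈ 318.0°
Leg 3: φ1=0.5636227, φ2=1.3210781, Δφ=0.7574554, Δλ=-4.2720616 rad; a=sin²(Δφ/2)+cosφ1·cosφ2·sin²(Δλ/2)=0.2856812680; c=2·atan2(√a, √(1-a))=1.127812194; dist=6371·c=7185.291 ≈ 7185.3 km; running total=21804.7 km
Leg 3 bearing: y=sinΔλ·cosφ2=0.22355765, x=cosφ1·sinφ2-sinφ1·cosφ2·cosΔλ=0.87538100; θ=atan2(y, x)=14.3262° ≈ 14.3°
Leg 4: φ1=1.3210781, φ2=-1.2096703, Δφ=-2.5307484, Δλ=1.4642265 rad; a=sin²(Δφ/2)+cosφ1·cosφ2·sin²(Δλ/2)=0.9485972119; c=2·atan2(√a, √(1-a))=2.684171575; dist=6371·c=17100.857 ≈ 17100.9 km; running total=38905.6 km
Leg 4 bearing: y=sinΔλ·cosφ2=0.35132340, x=cosφ1·sinφ2-sinφ1·cosφ2·cosΔλ=-0.26760798; θ=atan2(y, x)=127.2970° ≈ 127.3°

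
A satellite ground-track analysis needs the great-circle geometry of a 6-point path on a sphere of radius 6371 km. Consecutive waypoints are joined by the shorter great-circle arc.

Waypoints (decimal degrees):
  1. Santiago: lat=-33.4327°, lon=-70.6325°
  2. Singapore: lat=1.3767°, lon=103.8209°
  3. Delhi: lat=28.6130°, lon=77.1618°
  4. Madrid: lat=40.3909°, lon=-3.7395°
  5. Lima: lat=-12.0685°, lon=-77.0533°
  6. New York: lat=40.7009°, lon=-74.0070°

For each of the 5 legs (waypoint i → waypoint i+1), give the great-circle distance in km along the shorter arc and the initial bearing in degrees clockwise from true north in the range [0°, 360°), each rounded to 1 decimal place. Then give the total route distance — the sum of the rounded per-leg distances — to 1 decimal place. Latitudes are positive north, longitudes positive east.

Leg 1: φ1=-0.5835107, φ2=0.0240279, Δφ=0.6075386, Δλ=3.0447862 rad; a=sin²(Δφ/2)+cosφ1·cosφ2·sin²(Δλ/2)=0.9218117638; c=2·atan2(√a, √(1-a))=2.574792734; dist=6371·c=16404.005 ≈ 16404.0 km; running total=16404.0 km
Leg 1 bearing: y=sinΔλ·cosφ2=0.09662740, x=cosφ1·sinφ2-sinφ1·cosφ2·cosΔλ=-0.52816900; θ=atan2(y, x)=169.6325° ≈ 169.6°
Leg 2: φ1=0.0240279, φ2=0.4993911, Δφ=0.4753631, Δλ=-0.4652891 rad; a=sin²(Δφ/2)+cosφ1·cosφ2·sin²(Δλ/2)=0.1020858069; c=2·atan2(√a, √(1-a))=0.650421922; dist=6371·c=4143.838 ≈ 4143.8 km; running total=20547.8 km
Leg 2 bearing: y=sinΔλ·cosφ2=-0.39388568, x=cosφ1·sinφ2-sinφ1·cosφ2·cosΔλ=0.45990353; θ=atan2(y, x)=-40.5785° <0 so +360° → 319.4215° ≈ 319.4°
Leg 3: φ1=0.4993911, φ2=0.7049542, Δφ=0.2055631, Δλ=-1.4119941 rad; a=sin²(Δφ/2)+cosφ1·cosφ2·sin²(Δλ/2)=0.2919727995; c=2·atan2(√a, √(1-a))=1.141694307; dist=6371·c=7273.734 ≈ 7273.7 km; running total=27821.5 km
Leg 3 bearing: y=sinΔλ·cosφ2=-0.75205780, x=cosφ1·sinφ2-sinφ1·cosφ2·cosΔλ=0.51118274; θ=atan2(y, x)=-55.7956° <0 so +360° → 304.2044° ≈ 304.2°
Leg 4: φ1=0.7049542, φ2=-0.2106351, Δφ=-0.9155893, Δλ=-1.2795672 rad; a=sin²(Δφ/2)+cosφ1·cosφ2·sin²(Δλ/2)=0.4608138749; c=2·atan2(√a, √(1-a))=1.492343624; dist=6371·c=9507.721 ≈ 9507.7 km; running total=37329.2 km
Leg 4 bearing: y=sinΔλ·cosφ2=-0.93672068, x=cosφ1·sinφ2-sinφ1·cosφ2·cosΔλ=-0.34119227; θ=atan2(y, x)=-110.0137° <0 so +360° → 249.9863° ≈ 250.0°
Leg 5: φ1=-0.2106351, φ2=0.7103647, Δφ=0.9209998, Δλ=0.0531680 rad; a=sin²(Δφ/2)+cosφ1·cosφ2·sin²(Δλ/2)=0.1980115916; c=2·atan2(√a, √(1-a))=0.922314875; dist=6371·c=5876.068 ≈ 5876.1 km; running total=43205.3 km
Leg 5 bearing: y=sinΔλ·cosφ2=0.04028893, x=cosφ1·sinφ2-sinφ1·cosφ2·cosΔλ=0.79598292; θ=atan2(y, x)=2.8976° ≈ 2.9°

Leg 1: dist=16404.0 km, bearing=169.6°
Leg 2: dist=4143.8 km, bearing=319.4°
Leg 3: dist=7273.7 km, bearing=304.2°
Leg 4: dist=9507.7 km, bearing=250.0°
Leg 5: dist=5876.1 km, bearing=2.9°
Total: 43205.3 km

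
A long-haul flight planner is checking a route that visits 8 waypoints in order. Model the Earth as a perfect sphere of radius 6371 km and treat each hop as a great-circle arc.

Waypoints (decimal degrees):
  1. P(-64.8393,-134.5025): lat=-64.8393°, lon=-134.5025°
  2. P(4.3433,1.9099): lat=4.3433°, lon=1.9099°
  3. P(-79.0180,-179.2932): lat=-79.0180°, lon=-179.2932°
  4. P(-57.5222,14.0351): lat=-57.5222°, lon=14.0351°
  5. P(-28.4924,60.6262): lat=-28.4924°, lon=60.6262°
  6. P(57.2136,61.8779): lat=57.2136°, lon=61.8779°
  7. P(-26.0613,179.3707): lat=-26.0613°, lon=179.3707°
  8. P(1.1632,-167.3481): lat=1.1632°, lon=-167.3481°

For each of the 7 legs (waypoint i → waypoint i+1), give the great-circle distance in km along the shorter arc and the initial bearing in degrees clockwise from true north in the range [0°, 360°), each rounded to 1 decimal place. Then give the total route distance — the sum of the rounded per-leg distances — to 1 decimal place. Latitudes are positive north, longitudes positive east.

Leg 1: dist=12460.8 km, bearing=132.1°
Leg 2: dist=11711.4 km, bearing=179.8°
Leg 3: dist=4806.9 km, bearing=190.4°
Leg 4: dist=4824.3 km, bearing=68.4°
Leg 5: dist=9530.8 km, bearing=0.7°
Leg 6: dist=14058.9 km, bearing=82.1°
Leg 7: dist=3346.4 km, bearing=27.3°
Total: 60739.5 km

Leg 1: φ1=-1.1316593, φ2=0.0758049, Δφ=1.2074642, Δλ=2.3808455 rad; a=sin²(Δφ/2)+cosφ1·cosφ2·sin²(Δλ/2)=0.6878068360; c=2·atan2(√a, √(1-a))=1.955855170; dist=6371·c=12460.753 ≈ 12460.8 km; running total=12460.8 km
Leg 1 bearing: y=sinΔλ·cosφ2=0.68748279, x=cosφ1·sinφ2-sinφ1·cosφ2·cosΔλ=-0.62151571; θ=atan2(y, x)=132.1150° ≈ 132.1°
Leg 2: φ1=0.0758049, φ2=-1.3791243, Δφ=-1.4549292, Δλ=-3.1625907 rad; a=sin²(Δφ/2)+cosφ1·cosφ2·sin²(Δλ/2)=0.6321285334; c=2·atan2(√a, √(1-a))=1.838229851; dist=6371·c=11711.362 ≈ 11711.4 km; running total=24172.2 km
Leg 2 bearing: y=sinΔλ·cosφ2=0.00399985, x=cosφ1·sinφ2-sinφ1·cosφ2·cosΔλ=-0.96444399; θ=atan2(y, x)=179.7624° ≈ 179.8°
Leg 3: φ1=-1.3791243, φ2=-1.0039518, Δφ=0.3751725, Δλ=3.3742154 rad; a=sin²(Δφ/2)+cosφ1·cosφ2·sin²(Δλ/2)=0.1356937882; c=2·atan2(√a, √(1-a))=0.754502442; dist=6371·c=4806.935 ≈ 4806.9 km; running total=28979.1 km
Leg 3 bearing: y=sinΔλ·cosφ2=-0.12378855, x=cosφ1·sinφ2-sinφ1·cosφ2·cosΔλ=-0.67364704; θ=atan2(y, x)=-169.5876° <0 so +360° → 190.4124° ≈ 190.4°
Leg 4: φ1=-1.0039518, φ2=-0.4972862, Δφ=0.5066656, Δλ=0.8131681 rad; a=sin²(Δφ/2)+cosφ1·cosφ2·sin²(Δλ/2)=0.1366268076; c=2·atan2(√a, √(1-a))=0.757222947; dist=6371·c=4824.267 ≈ 4824.3 km; running total=33803.4 km
Leg 4 bearing: y=sinΔλ·cosφ2=0.63847843, x=cosφ1·sinφ2-sinφ1·cosφ2·cosΔλ=0.25334757; θ=atan2(y, x)=68.3569° ≈ 68.4°
Leg 5: φ1=-0.4972862, φ2=0.9985657, Δφ=1.4958519, Δλ=0.0218463 rad; a=sin²(Δφ/2)+cosφ1·cosφ2·sin²(Δλ/2)=0.4626196316; c=2·atan2(√a, √(1-a))=1.495965773; dist=6371·c=9530.798 ≈ 9530.8 km; running total=43334.2 km
Leg 5 bearing: y=sinΔλ·cosφ2=0.01182901, x=cosφ1·sinφ2-sinφ1·cosφ2·cosΔλ=0.99713134; θ=atan2(y, x)=0.6797° ≈ 0.7°
Leg 6: φ1=0.9985657, φ2=-0.4548555, Δφ=-1.4534212, Δλ=2.0506362 rad; a=sin²(Δφ/2)+cosφ1·cosφ2·sin²(Δλ/2)=0.7969541702; c=2·atan2(√a, √(1-a))=2.206704408; dist=6371·c=14058.914 ≈ 14058.9 km; running total=57393.1 km
Leg 6 bearing: y=sinΔλ·cosφ2=0.79687570, x=cosφ1·sinφ2-sinφ1·cosφ2·cosΔλ=0.11073390; θ=atan2(y, x)=82.0888° ≈ 82.1°
Leg 7: φ1=-0.4548555, φ2=0.0203017, Δφ=0.4751572, Δλ=-6.0513846 rad; a=sin²(Δφ/2)+cosφ1·cosφ2·sin²(Δλ/2)=0.0674002643; c=2·atan2(√a, √(1-a))=0.525248285; dist=6371·c=3346.357 ≈ 3346.4 km; running total=60739.5 km
Leg 7 bearing: y=sinΔλ·cosφ2=0.22968306, x=cosφ1·sinφ2-sinφ1·cosφ2·cosΔλ=0.44573037; θ=atan2(y, x)=27.2619° ≈ 27.3°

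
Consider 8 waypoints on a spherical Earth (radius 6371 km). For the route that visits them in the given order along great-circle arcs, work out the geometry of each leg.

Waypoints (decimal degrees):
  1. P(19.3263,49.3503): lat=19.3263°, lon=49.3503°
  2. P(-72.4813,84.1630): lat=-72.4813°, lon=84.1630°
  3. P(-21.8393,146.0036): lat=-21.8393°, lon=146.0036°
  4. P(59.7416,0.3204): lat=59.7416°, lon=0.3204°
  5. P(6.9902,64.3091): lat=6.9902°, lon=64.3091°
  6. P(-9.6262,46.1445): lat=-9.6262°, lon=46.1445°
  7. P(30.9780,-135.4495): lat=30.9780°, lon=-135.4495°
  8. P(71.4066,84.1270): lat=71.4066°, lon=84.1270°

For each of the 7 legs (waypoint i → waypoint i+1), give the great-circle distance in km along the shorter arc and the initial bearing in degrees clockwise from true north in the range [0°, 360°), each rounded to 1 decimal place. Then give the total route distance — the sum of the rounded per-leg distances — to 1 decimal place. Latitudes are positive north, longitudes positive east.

Leg 1: dist=10533.0 km, bearing=170.1°
Leg 2: dist=6769.7 km, bearing=69.5°
Leg 3: dist=15016.1 km, bearing=336.3°
Leg 4: dist=7902.3 km, bearing=109.4°
Leg 5: dist=2731.8 km, bearing=227.7°
Leg 6: dist=17635.2 km, bearing=3.7°
Leg 7: dist=8218.5 km, bearing=347.8°
Total: 68806.6 km

Leg 1: φ1=0.3373076, φ2=-1.2650373, Δφ=-1.6023449, Δλ=0.6075962 rad; a=sin²(Δφ/2)+cosφ1·cosφ2·sin²(Δλ/2)=0.5411913234; c=2·atan2(√a, √(1-a))=1.653272447; dist=6371·c=10532.999 ≈ 10533.0 km; running total=10533.0 km
Leg 1 bearing: y=sinΔλ·cosφ2=0.17184930, x=cosφ1·sinφ2-sinφ1·cosφ2·cosΔλ=-0.98167251; θ=atan2(y, x)=170.0705° ≈ 170.1°
Leg 2: φ1=-1.2650373, φ2=-0.3811677, Δφ=0.8838696, Δλ=1.0793221 rad; a=sin²(Δφ/2)+cosφ1·cosφ2·sin²(Δλ/2)=0.2566934854; c=2·atan2(√a, √(1-a))=1.062587728; dist=6371·c=6769.746 ≈ 6769.7 km; running total=17302.7 km
Leg 2 bearing: y=sinΔλ·cosφ2=0.81836369, x=cosφ1·sinφ2-sinφ1·cosφ2·cosΔλ=0.30575909; θ=atan2(y, x)=69.5132° ≈ 69.5°
Leg 3: φ1=-0.3811677, φ2=1.0426876, Δφ=1.4238553, Δλ=-2.5426515 rad; a=sin²(Δφ/2)+cosφ1·cosφ2·sin²(Δλ/2)=0.8538210073; c=2·atan2(√a, √(1-a))=2.356951711; dist=6371·c=15016.139 ≈ 15016.1 km; running total=32318.8 km
Leg 3 bearing: y=sinΔλ·cosφ2=-0.28408317, x=cosφ1·sinφ2-sinφ1·cosφ2·cosΔλ=0.64694631; θ=atan2(y, x)=-23.7069° <0 so +360° → 336.2931° ≈ 336.3°
Leg 4: φ1=1.0426876, φ2=0.1220020, Δφ=-0.9206856, Δλ=1.1168135 rad; a=sin²(Δφ/2)+cosφ1·cosφ2·sin²(Δλ/2)=0.3377691755; c=2·atan2(√a, √(1-a))=1.240353797; dist=6371·c=7902.294 ≈ 7902.3 km; running total=40221.1 km
Leg 4 bearing: y=sinΔλ·cosφ2=0.89202746, x=cosφ1·sinφ2-sinφ1·cosφ2·cosΔλ=-0.31466116; θ=atan2(y, x)=109.4302° ≈ 109.4°
Leg 5: φ1=0.1220020, φ2=-0.1680089, Δφ=-0.2900109, Δλ=-0.3170321 rad; a=sin²(Δφ/2)+cosφ1·cosφ2·sin²(Δλ/2)=0.0452637441; c=2·atan2(√a, √(1-a))=0.428782751; dist=6371·c=2731.775 ≈ 2731.8 km; running total=42952.9 km
Leg 5 bearing: y=sinΔλ·cosφ2=-0.30735841, x=cosφ1·sinφ2-sinφ1·cosφ2·cosΔλ=-0.27998314; θ=atan2(y, x)=-132.3314° <0 so +360° → 227.6686° ≈ 227.7°
Leg 6: φ1=-0.1680089, φ2=0.5406681, Δφ=0.7086770, Δλ=-3.1694132 rad; a=sin²(Δφ/2)+cosφ1·cosφ2·sin²(Δλ/2)=0.9655176692; c=2·atan2(√a, √(1-a))=2.768036076; dist=6371·c=17635.158 ≈ 17635.2 km; running total=60588.1 km
Leg 6 bearing: y=sinΔλ·cosφ2=0.02384929, x=cosφ1·sinφ2-sinφ1·cosφ2·cosΔλ=0.36414888; θ=atan2(y, x)=3.7471° ≈ 3.7°
Leg 7: φ1=0.5406681, φ2=1.2462803, Δφ=0.7056122, Δλ=3.8323329 rad; a=sin²(Δφ/2)+cosφ1·cosφ2·sin²(Δλ/2)=0.3614318163; c=2·atan2(√a, √(1-a))=1.289983876; dist=6371·c=8218.487 ≈ 8218.5 km; running total=68806.6 km
Leg 7 bearing: y=sinΔλ·cosφ2=-0.20314194, x=cosφ1·sinφ2-sinφ1·cosφ2·cosΔλ=0.93911064; θ=atan2(y, x)=-12.2058° <0 so +360° → 347.7942° ≈ 347.8°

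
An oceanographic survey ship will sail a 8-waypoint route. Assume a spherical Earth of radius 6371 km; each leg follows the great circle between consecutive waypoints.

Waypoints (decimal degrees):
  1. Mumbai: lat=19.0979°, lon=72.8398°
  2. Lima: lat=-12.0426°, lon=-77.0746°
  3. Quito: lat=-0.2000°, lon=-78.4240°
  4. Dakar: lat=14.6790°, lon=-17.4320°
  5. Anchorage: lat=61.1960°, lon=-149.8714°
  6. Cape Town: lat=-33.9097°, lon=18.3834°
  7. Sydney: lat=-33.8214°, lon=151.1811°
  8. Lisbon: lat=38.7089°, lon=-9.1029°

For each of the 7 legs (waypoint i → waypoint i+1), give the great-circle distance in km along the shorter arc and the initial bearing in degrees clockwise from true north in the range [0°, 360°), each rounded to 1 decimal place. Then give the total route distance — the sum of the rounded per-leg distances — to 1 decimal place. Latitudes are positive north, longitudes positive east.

Leg 1: φ1=0.3333212, φ2=-0.2101830, Δφ=-0.5435043, Δλ=-2.6164999 rad; a=sin²(Δφ/2)+cosφ1·cosφ2·sin²(Δλ/2)=0.9339610997; c=2·atan2(√a, √(1-a))=2.621800024; dist=6371·c=16703.488 ≈ 16703.5 km; running total=16703.5 km
Leg 1 bearing: y=sinΔλ·cosφ2=-0.49026120, x=cosφ1·sinφ2-sinφ1·cosφ2·cosΔλ=0.07971835; θ=atan2(y, x)=-80.7643° <0 so +360° → 279.2357° ≈ 279.2°
Leg 2: φ1=-0.2101830, φ2=-0.0034907, Δφ=0.2066924, Δλ=-0.0235515 rad; a=sin²(Δφ/2)+cosφ1·cosφ2·sin²(Δλ/2)=0.0107780725; c=2·atan2(√a, √(1-a))=0.208009797; dist=6371·c=1325.230 ≈ 1325.2 km; running total=18028.7 km
Leg 2 bearing: y=sinΔλ·cosφ2=-0.02354915, x=cosφ1·sinφ2-sinφ1·cosφ2·cosΔλ=0.20516593; θ=atan2(y, x)=-6.5478° <0 so +360° → 353.4522° ≈ 353.5°
Leg 3: φ1=-0.0034907, φ2=0.2561969, Δφ=0.2596875, Δλ=1.0645112 rad; a=sin²(Δφ/2)+cosφ1·cosφ2·sin²(Δλ/2)=0.2658917501; c=2·atan2(√a, √(1-a))=1.083525047; dist=6371·c=6903.138 ≈ 6903.1 km; running total=24931.8 km
Leg 3 bearing: y=sinΔλ·cosφ2=0.84600724, x=cosφ1·sinφ2-sinφ1·cosφ2·cosΔλ=0.25503934; θ=atan2(y, x)=73.2239° ≈ 73.2°
Leg 4: φ1=0.2561969, φ2=1.0680717, Δφ=0.8118748, Δλ=-2.3115036 rad; a=sin²(Δφ/2)+cosφ1·cosφ2·sin²(Δλ/2)=0.5462353954; c=2·atan2(√a, √(1-a))=1.663399411; dist=6371·c=10597.518 ≈ 10597.5 km; running total=35529.3 km
Leg 4 bearing: y=sinΔλ·cosφ2=-0.35557525, x=cosφ1·sinφ2-sinφ1·cosφ2·cosΔλ=0.93006204; θ=atan2(y, x)=-20.9225° <0 so +360° → 339.0775° ≈ 339.1°
Leg 5: φ1=1.0680717, φ2=-0.5918359, Δφ=-1.6599076, Δλ=2.9366002 rad; a=sin²(Δφ/2)+cosφ1·cosφ2·sin²(Δλ/2)=0.9401773384; c=2·atan2(√a, √(1-a))=2.647405774; dist=6371·c=16866.622 ≈ 16866.6 km; running total=52395.9 km
Leg 5 bearing: y=sinΔλ·cosφ2=0.16893785, x=cosφ1·sinφ2-sinφ1·cosφ2·cosΔλ=0.44321061; θ=atan2(y, x)=20.8653° ≈ 20.9°
Leg 6: φ1=-0.5918359, φ2=-0.5902948, Δφ=0.0015411, Δλ=2.3177571 rad; a=sin²(Δφ/2)+cosφ1·cosφ2·sin²(Δλ/2)=0.5789579761; c=2·atan2(√a, √(1-a))=1.729376092; dist=6371·c=11017.855 ≈ 11017.9 km; running total=63413.8 km
Leg 6 bearing: y=sinΔλ·cosφ2=0.60958829, x=cosφ1·sinφ2-sinφ1·cosφ2·cosΔλ=-0.77682989; θ=atan2(y, x)=141.8783° ≈ 141.9°
Leg 7: φ1=-0.5902948, φ2=0.6755978, Δφ=1.2658925, Δλ=-2.7974835 rad; a=sin²(Δφ/2)+cosφ1·cosφ2·sin²(Δλ/2)=0.9791796137; c=2·atan2(√a, √(1-a))=2.851996322; dist=6371·c=18170.069 ≈ 18170.1 km; running total=81583.9 km
Leg 7 bearing: y=sinΔλ·cosφ2=-0.26325179, x=cosφ1·sinφ2-sinφ1·cosφ2·cosΔλ=0.11066203; θ=atan2(y, x)=-67.1998° <0 so +360° → 292.8002° ≈ 292.8°

Leg 1: dist=16703.5 km, bearing=279.2°
Leg 2: dist=1325.2 km, bearing=353.5°
Leg 3: dist=6903.1 km, bearing=73.2°
Leg 4: dist=10597.5 km, bearing=339.1°
Leg 5: dist=16866.6 km, bearing=20.9°
Leg 6: dist=11017.9 km, bearing=141.9°
Leg 7: dist=18170.1 km, bearing=292.8°
Total: 81583.9 km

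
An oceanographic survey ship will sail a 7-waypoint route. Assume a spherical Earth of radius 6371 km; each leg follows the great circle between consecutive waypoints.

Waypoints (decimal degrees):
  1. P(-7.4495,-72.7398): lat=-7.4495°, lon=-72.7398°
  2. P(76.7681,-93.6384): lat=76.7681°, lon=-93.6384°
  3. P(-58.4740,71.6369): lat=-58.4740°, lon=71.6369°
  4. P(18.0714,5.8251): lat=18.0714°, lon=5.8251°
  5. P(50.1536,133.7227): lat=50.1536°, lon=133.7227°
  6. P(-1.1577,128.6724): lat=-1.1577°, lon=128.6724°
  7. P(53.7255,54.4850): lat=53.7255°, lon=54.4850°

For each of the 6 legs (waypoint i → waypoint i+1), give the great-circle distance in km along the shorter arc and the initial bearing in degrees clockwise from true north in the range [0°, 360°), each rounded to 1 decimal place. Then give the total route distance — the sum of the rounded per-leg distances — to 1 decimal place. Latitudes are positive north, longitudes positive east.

Leg 1: φ1=-0.1300183, φ2=1.3398561, Δφ=1.4698744, Δλ=-0.3647494 rad; a=sin²(Δφ/2)+cosφ1·cosφ2·sin²(Δλ/2)=0.4570901738; c=2·atan2(√a, √(1-a))=1.484870980; dist=6371·c=9460.113 ≈ 9460.1 km; running total=9460.1 km
Leg 1 bearing: y=sinΔλ·cosφ2=-0.08164956, x=cosφ1·sinφ2-sinφ1·cosφ2·cosΔλ=0.99295938; θ=atan2(y, x)=-4.7008° <0 so +360° → 355.2992° ≈ 355.3°
Leg 2: φ1=1.3398561, φ2=-1.0205638, Δφ=-2.3604199, Δλ=2.8845982 rad; a=sin²(Δφ/2)+cosφ1·cosφ2·sin²(Δλ/2)=0.9727635756; c=2·atan2(√a, √(1-a))=2.810006437; dist=6371·c=17902.551 ≈ 17902.6 km; running total=27362.7 km
Leg 2 bearing: y=sinΔλ·cosφ2=0.13290435, x=cosφ1·sinφ2-sinφ1·cosφ2·cosΔλ=0.29717813; θ=atan2(y, x)=24.0952° ≈ 24.1°
Leg 3: φ1=-1.0205638, φ2=0.3154054, Δφ=1.3359693, Δλ=-1.1486326 rad; a=sin²(Δφ/2)+cosφ1·cosφ2·sin²(Δλ/2)=0.5303705147; c=2·atan2(√a, √(1-a))=1.631574769; dist=6371·c=10394.763 ≈ 10394.8 km; running total=37757.5 km
Leg 3 bearing: y=sinΔλ·cosφ2=-0.86720610, x=cosφ1·sinφ2-sinφ1·cosφ2·cosΔλ=0.49423082; θ=atan2(y, x)=-60.3207° <0 so +360° → 299.6793° ≈ 299.7°
Leg 4: φ1=0.3154054, φ2=0.8753455, Δφ=0.5599400, Δλ=2.2322342 rad; a=sin²(Δφ/2)+cosφ1·cosφ2·sin²(Δλ/2)=0.5679970399; c=2·atan2(√a, √(1-a))=1.707213122; dist=6371·c=10876.655 ≈ 10876.7 km; running total=48634.2 km
Leg 4 bearing: y=sinΔλ·cosφ2=0.50560765, x=cosφ1·sinφ2-sinφ1·cosφ2·cosΔλ=0.85197800; θ=atan2(y, x)=30.6871° ≈ 30.7°
Leg 5: φ1=0.8753455, φ2=-0.0202057, Δφ=-0.8955511, Δλ=-0.0881444 rad; a=sin²(Δφ/2)+cosφ1·cosφ2·sin²(Δλ/2)=0.1886991073; c=2·atan2(√a, √(1-a))=0.898733203; dist=6371·c=5725.829 ≈ 5725.8 km; running total=54360.0 km
Leg 5 bearing: y=sinΔλ·cosφ2=-0.08801230, x=cosφ1·sinφ2-sinφ1·cosφ2·cosΔλ=-0.77757370; θ=atan2(y, x)=-173.5423° <0 so +360° → 186.4577° ≈ 186.5°
Leg 6: φ1=-0.0202057, φ2=0.9376869, Δφ=0.9578925, Δλ=-1.2948144 rad; a=sin²(Δφ/2)+cosφ1·cosφ2·sin²(Δλ/2)=0.4275502212; c=2·atan2(√a, √(1-a))=1.425384869; dist=6371·c=9081.127 ≈ 9081.1 km; running total=63441.1 km
Leg 6 bearing: y=sinΔλ·cosφ2=-0.56926510, x=cosφ1·sinφ2-sinφ1·cosφ2·cosΔλ=0.80928448; θ=atan2(y, x)=-35.1232° <0 so +360° → 324.8768° ≈ 324.9°

Leg 1: dist=9460.1 km, bearing=355.3°
Leg 2: dist=17902.6 km, bearing=24.1°
Leg 3: dist=10394.8 km, bearing=299.7°
Leg 4: dist=10876.7 km, bearing=30.7°
Leg 5: dist=5725.8 km, bearing=186.5°
Leg 6: dist=9081.1 km, bearing=324.9°
Total: 63441.1 km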